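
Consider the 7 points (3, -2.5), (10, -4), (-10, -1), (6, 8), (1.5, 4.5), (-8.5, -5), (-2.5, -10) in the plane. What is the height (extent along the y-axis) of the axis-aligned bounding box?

18

max y = 8, min y = -10, so height = 18.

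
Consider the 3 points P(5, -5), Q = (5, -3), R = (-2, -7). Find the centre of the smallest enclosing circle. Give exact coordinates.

Side lengths²: PQ² = 4, PR² = 53, QR² = 65.
Since QR² = 65 ≥ 53 + 4 = 57, the angle opposite QR is not acute, so the smallest enclosing circle has QR as diameter.
Centre = midpoint of QR = (1.5, -5), r² = 65/4 = 16.25.
Centre = (1.5, -5).

(1.5, -5)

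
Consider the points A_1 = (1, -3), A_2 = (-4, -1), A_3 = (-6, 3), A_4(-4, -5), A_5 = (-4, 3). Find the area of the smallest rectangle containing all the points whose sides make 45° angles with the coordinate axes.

52

In coordinates u = x + y, v = x − y the rectangle is axis-aligned; the map (x,y)→(u,v) scales areas by 2.
u-values: -2, -5, -3, -9, -1; range = -1 − (-9) = 8.
v-values: 4, -3, -9, 1, -7; range = 4 − (-9) = 13.
Area = (8 × 13) / 2 = 52.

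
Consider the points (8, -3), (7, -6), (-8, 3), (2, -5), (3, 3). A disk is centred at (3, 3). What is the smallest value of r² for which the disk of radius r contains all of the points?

The required radius is the distance from (3, 3) to the farthest point.
Squared distances: 61, 97, 121, 65, 0.
Maximum is 121, attained at (-8, 3).

121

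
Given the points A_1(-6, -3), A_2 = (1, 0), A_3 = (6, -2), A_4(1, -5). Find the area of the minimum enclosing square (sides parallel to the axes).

144

The bounding box has width 12 and height 5.
An axis-aligned square enclosing the set must have side ≥ max(width, height).
So the minimum side is max(12, 5) = 12.
Area = 12² = 144.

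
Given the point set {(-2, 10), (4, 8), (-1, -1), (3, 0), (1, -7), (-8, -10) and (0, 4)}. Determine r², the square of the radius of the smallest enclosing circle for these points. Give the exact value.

14170/121

By Welzl's lemma the MEC is supported by two points (diametrically opposite) or three points (on a circumcircle).
The minimum enclosing circle is determined by three boundary points: (-2, 10), (4, 8), (-8, -10).
Their circumcentre is (-25/11, -9/11) with r² = 14170/121.
The farthest remaining point (1, -7) is at distance² 5920/121 ≤ 14170/121.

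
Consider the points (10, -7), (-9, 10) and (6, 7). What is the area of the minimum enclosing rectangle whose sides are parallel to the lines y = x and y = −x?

In coordinates u = x + y, v = x − y the rectangle is axis-aligned; the map (x,y)→(u,v) scales areas by 2.
u-values: 3, 1, 13; range = 13 − 1 = 12.
v-values: 17, -19, -1; range = 17 − (-19) = 36.
Area = (12 × 36) / 2 = 216.

216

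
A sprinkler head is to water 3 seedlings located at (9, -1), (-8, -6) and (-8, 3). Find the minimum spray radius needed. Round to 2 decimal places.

9.10

Call the three points A, B, C in the order given.
Side lengths²: AB² = 314, AC² = 305, BC² = 81.
Since AB² = 314 < 305 + 81 = 386, the triangle is acute, so the smallest enclosing circle is the circumcircle.
Circumcentre = (-3/34, -1.5), r² = 47885/578.
r = √(47885/578) ≈ 9.10.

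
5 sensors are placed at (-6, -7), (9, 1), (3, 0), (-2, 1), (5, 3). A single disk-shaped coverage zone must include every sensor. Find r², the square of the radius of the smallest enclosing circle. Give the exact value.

72.25

A smallest enclosing disk is always determined by at most three of the input points on its boundary.
The farthest pair is (-6, -7)–(9, 1) with squared distance 289. The circle on this segment as diameter has centre (1.5, -3) and r² = 289/4 = 72.25.
Check (3, 0): distance² to centre = 11.25 ≤ 72.25, so it lies inside.
All remaining points lie in this disk, and no smaller disk contains both endpoints, so this is the minimum enclosing circle.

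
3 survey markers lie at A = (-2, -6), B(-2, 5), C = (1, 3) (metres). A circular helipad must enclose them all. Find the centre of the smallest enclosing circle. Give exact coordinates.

Side lengths²: AB² = 121, AC² = 90, BC² = 13.
Since AB² = 121 ≥ 90 + 13 = 103, the angle opposite AB is not acute, so the smallest enclosing circle has AB as diameter.
Centre = midpoint of AB = (-2, -0.5), r² = 121/4 = 30.25.
Centre = (-2, -0.5).

(-2, -0.5)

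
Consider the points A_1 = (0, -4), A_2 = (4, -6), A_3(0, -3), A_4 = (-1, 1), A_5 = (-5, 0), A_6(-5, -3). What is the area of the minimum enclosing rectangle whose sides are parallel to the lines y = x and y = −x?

In coordinates u = x + y, v = x − y the rectangle is axis-aligned; the map (x,y)→(u,v) scales areas by 2.
u-values: -4, -2, -3, 0, -5, -8; range = 0 − (-8) = 8.
v-values: 4, 10, 3, -2, -5, -2; range = 10 − (-5) = 15.
Area = (8 × 15) / 2 = 60.

60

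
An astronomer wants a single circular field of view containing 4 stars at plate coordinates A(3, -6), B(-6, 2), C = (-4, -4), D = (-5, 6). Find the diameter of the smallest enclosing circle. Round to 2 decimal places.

The farthest pair is A–D with squared distance 208. The circle on this segment as diameter has centre (-1, 0) and r² = 208/4 = 52.
Check B: distance² to centre = 29 ≤ 52, so it lies inside.
All remaining points lie in this disk, and no smaller disk contains both endpoints, so this is the minimum enclosing circle.
Diameter = 2r = 2√52 ≈ 14.42.

14.42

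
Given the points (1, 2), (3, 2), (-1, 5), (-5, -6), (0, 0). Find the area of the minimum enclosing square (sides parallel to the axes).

The bounding box has width 8 and height 11.
An axis-aligned square enclosing the set must have side ≥ max(width, height).
So the minimum side is max(8, 11) = 11.
Area = 11² = 121.

121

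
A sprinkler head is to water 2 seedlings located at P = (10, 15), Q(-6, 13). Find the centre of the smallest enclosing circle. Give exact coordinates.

(2, 14)

The smallest circle enclosing two points has them as diameter endpoints.
Centre = midpoint = (2, 14); r² = |PQ|²/4 = 260/4 = 65.
Centre = (2, 14).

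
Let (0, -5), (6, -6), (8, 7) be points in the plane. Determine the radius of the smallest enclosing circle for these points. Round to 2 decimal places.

7.21

Call the three points A, B, C in the order given.
Side lengths²: AB² = 37, AC² = 208, BC² = 173.
Since AC² = 208 < 173 + 37 = 210, the triangle is acute, so the smallest enclosing circle is the circumcircle.
Circumcentre = (4.075, 0.95), r² = 52.008125.
r = √(52.008125) ≈ 7.21.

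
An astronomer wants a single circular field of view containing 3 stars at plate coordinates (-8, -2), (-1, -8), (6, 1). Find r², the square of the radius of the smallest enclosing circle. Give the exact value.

45305/882

Call the three points A, B, C in the order given.
Side lengths²: AB² = 85, AC² = 205, BC² = 130.
Since AC² = 205 < 130 + 85 = 215, the triangle is acute, so the smallest enclosing circle is the circumcircle.
Circumcentre = (-13/14, -5/6), r² = 45305/882.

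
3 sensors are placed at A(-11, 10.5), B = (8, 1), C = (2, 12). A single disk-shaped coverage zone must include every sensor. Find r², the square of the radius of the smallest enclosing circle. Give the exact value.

Side lengths²: AB² = 451.25, AC² = 171.25, BC² = 157.
Since AB² = 451.25 ≥ 171.25 + 157 = 328.25, the angle opposite AB is not acute, so the smallest enclosing circle has AB as diameter.
Centre = midpoint of AB = (-1.5, 5.75), r² = 451.25/4 = 112.8125.

112.8125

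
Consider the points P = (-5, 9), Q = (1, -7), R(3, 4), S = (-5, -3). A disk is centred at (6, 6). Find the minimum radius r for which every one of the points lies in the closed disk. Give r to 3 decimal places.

14.213

The required radius is the distance from (6, 6) to the farthest point.
Squared distances: 130, 194, 13, 202.
Maximum is 202, attained at S.
r = √202 ≈ 14.213.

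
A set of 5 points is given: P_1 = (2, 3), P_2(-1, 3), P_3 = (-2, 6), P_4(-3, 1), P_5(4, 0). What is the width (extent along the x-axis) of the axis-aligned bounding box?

7

max x = 4, min x = -3, so width = 7.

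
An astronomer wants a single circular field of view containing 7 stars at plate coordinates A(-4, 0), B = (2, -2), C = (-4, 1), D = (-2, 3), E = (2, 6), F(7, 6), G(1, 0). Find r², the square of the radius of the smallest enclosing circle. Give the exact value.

39.25

The minimum enclosing circle of a finite set is fixed by two of the points (as a diameter) or three (as a circumcircle).
The farthest pair is A–F with squared distance 157. The circle on this segment as diameter has centre (1.5, 3) and r² = 157/4 = 39.25.
Check B: distance² to centre = 25.25 ≤ 39.25, so it lies inside.
All remaining points lie in this disk, and no smaller disk contains both endpoints, so this is the minimum enclosing circle.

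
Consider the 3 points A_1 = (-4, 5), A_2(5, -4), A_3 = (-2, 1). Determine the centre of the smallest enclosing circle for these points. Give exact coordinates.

Side lengths²: A_1A_2² = 162, A_1A_3² = 20, A_2A_3² = 74.
Since A_1A_2² = 162 ≥ 74 + 20 = 94, the angle opposite A_1A_2 is not acute, so the smallest enclosing circle has A_1A_2 as diameter.
Centre = midpoint of A_1A_2 = (0.5, 0.5), r² = 162/4 = 40.5.
Centre = (0.5, 0.5).

(0.5, 0.5)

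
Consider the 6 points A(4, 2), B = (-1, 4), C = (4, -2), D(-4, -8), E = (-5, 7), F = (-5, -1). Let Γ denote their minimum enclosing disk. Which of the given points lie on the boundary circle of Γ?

A, D, E

By Welzl's lemma the MEC is supported by two points (diametrically opposite) or three points (on a circumcircle).
The minimum enclosing circle is determined by three boundary points: A, D, E.
Their circumcentre is (-42/13, -27/65) with r² = 245549/4225.
The farthest remaining point C is at distance² 231509/4225 ≤ 245549/4225.
The points at distance exactly r from the centre are A, D, E — 3 points.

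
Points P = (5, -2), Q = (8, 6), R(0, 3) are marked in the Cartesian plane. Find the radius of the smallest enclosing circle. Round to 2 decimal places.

Side lengths²: PQ² = 73, PR² = 50, QR² = 73.
Since QR² = 73 < 73 + 50 = 123, the triangle is acute, so the smallest enclosing circle is the circumcircle.
Circumcentre = (103/22, 59/22), r² = 5329/242.
r = √(5329/242) ≈ 4.69.

4.69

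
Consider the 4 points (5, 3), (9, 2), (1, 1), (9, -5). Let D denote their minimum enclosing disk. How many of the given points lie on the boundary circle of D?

The minimum enclosing circle of a finite set is fixed by two of the points (as a diameter) or three (as a circumcircle).
The minimum enclosing circle is determined by three boundary points: (9, 2), (1, 1), (9, -5).
Their circumcentre is (5.375, -1.5) with r² = 25.390625.
The farthest remaining point (5, 3) is at distance² 20.390625 ≤ 25.390625.
The points at distance exactly r from the centre are (9, 2), (1, 1), (9, -5) — 3 points.

3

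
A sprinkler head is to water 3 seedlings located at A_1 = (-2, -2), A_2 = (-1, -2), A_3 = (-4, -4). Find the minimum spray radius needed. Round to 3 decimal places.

1.803

Side lengths²: A_1A_2² = 1, A_1A_3² = 8, A_2A_3² = 13.
Since A_2A_3² = 13 ≥ 8 + 1 = 9, the angle opposite A_2A_3 is not acute, so the smallest enclosing circle has A_2A_3 as diameter.
Centre = midpoint of A_2A_3 = (-2.5, -3), r² = 13/4 = 3.25.
r = √(3.25) ≈ 1.803.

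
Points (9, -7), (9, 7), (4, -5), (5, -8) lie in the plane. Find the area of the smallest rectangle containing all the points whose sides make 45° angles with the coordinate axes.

133

In coordinates u = x + y, v = x − y the rectangle is axis-aligned; the map (x,y)→(u,v) scales areas by 2.
u-values: 2, 16, -1, -3; range = 16 − (-3) = 19.
v-values: 16, 2, 9, 13; range = 16 − 2 = 14.
Area = (19 × 14) / 2 = 133.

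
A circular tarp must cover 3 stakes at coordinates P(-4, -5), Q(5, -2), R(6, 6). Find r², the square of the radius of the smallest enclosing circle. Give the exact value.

Side lengths²: PQ² = 90, PR² = 221, QR² = 65.
Since PR² = 221 ≥ 90 + 65 = 155, the angle opposite PR is not acute, so the smallest enclosing circle has PR as diameter.
Centre = midpoint of PR = (1, 0.5), r² = 221/4 = 55.25.

55.25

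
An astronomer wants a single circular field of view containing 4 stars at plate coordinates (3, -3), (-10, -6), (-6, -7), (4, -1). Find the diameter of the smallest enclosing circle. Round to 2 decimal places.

The minimum enclosing circle of a finite set is fixed by two of the points (as a diameter) or three (as a circumcircle).
The farthest pair is (-10, -6)–(4, -1) with squared distance 221. The circle on this segment as diameter has centre (-3, -3.5) and r² = 221/4 = 55.25.
Check (3, -3): distance² to centre = 36.25 ≤ 55.25, so it lies inside.
All remaining points lie in this disk, and no smaller disk contains both endpoints, so this is the minimum enclosing circle.
Diameter = 2r = 2√(55.25) ≈ 14.87.

14.87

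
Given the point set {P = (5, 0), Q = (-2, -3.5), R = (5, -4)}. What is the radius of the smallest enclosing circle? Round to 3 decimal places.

3.923

Side lengths²: PQ² = 61.25, PR² = 16, QR² = 49.25.
Since PQ² = 61.25 < 49.25 + 16 = 65.25, the triangle is acute, so the smallest enclosing circle is the circumcircle.
Circumcentre = (1.625, -2), r² = 15.390625.
r = √(15.390625) ≈ 3.923.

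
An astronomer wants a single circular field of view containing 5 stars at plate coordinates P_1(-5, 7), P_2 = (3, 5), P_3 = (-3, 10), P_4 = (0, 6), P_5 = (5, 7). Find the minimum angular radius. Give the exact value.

By Welzl's lemma the MEC is supported by two points (diametrically opposite) or three points (on a circumcircle).
The farthest pair is P_1–P_5 with squared distance 100. The circle on this segment as diameter has centre (0, 7) and r² = 100/4 = 25.
Check P_2: distance² to centre = 13 ≤ 25, so it lies inside.
All remaining points lie in this disk, and no smaller disk contains both endpoints, so this is the minimum enclosing circle.
r = √25 = 5.

5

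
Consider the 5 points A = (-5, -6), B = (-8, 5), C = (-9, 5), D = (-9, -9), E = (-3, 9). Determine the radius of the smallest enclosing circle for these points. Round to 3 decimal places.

By Welzl's lemma the MEC is supported by two points (diametrically opposite) or three points (on a circumcircle).
The farthest pair is D–E with squared distance 360. The circle on this segment as diameter has centre (-6, 0) and r² = 360/4 = 90.
Check A: distance² to centre = 37 ≤ 90, so it lies inside.
All remaining points lie in this disk, and no smaller disk contains both endpoints, so this is the minimum enclosing circle.
r = √90 ≈ 9.487.

9.487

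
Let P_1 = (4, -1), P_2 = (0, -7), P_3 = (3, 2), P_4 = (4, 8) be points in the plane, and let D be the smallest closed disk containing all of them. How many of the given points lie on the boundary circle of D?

A smallest enclosing disk is always determined by at most three of the input points on its boundary.
The farthest pair is P_2–P_4 with squared distance 241. The circle on this segment as diameter has centre (2, 0.5) and r² = 241/4 = 60.25.
Check P_1: distance² to centre = 6.25 ≤ 60.25, so it lies inside.
All remaining points lie in this disk, and no smaller disk contains both endpoints, so this is the minimum enclosing circle.
The points at distance exactly r from the centre are P_2, P_4 — 2 points.

2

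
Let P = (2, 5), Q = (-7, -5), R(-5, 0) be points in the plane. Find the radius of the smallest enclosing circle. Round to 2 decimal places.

6.73

Side lengths²: PQ² = 181, PR² = 74, QR² = 29.
Since PQ² = 181 ≥ 74 + 29 = 103, the angle opposite PQ is not acute, so the smallest enclosing circle has PQ as diameter.
Centre = midpoint of PQ = (-2.5, 0), r² = 181/4 = 45.25.
r = √(45.25) ≈ 6.73.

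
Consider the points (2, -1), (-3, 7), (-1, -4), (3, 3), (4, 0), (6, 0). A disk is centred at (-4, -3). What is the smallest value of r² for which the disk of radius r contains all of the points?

109

The required radius is the distance from (-4, -3) to the farthest point.
Squared distances: 40, 101, 10, 85, 73, 109.
Maximum is 109, attained at (6, 0).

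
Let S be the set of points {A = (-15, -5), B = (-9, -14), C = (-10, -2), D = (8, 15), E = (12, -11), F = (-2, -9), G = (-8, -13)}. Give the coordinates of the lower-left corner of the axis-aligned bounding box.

x-range [-15, 12], y-range [-14, 15].
The lower-left corner is (-15, -14).

(-15, -14)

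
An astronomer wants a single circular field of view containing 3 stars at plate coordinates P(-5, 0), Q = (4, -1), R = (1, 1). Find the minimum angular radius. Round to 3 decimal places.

4.528

Side lengths²: PQ² = 82, PR² = 37, QR² = 13.
Since PQ² = 82 ≥ 37 + 13 = 50, the angle opposite PQ is not acute, so the smallest enclosing circle has PQ as diameter.
Centre = midpoint of PQ = (-0.5, -0.5), r² = 82/4 = 20.5.
r = √(20.5) ≈ 4.528.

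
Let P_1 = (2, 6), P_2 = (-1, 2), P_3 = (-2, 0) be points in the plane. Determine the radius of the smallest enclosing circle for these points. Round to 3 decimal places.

Side lengths²: P_1P_2² = 25, P_1P_3² = 52, P_2P_3² = 5.
Since P_1P_3² = 52 ≥ 25 + 5 = 30, the angle opposite P_1P_3 is not acute, so the smallest enclosing circle has P_1P_3 as diameter.
Centre = midpoint of P_1P_3 = (0, 3), r² = 52/4 = 13.
r = √13 ≈ 3.606.

3.606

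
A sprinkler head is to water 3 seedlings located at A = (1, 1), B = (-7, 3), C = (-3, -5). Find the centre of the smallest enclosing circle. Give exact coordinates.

Side lengths²: AB² = 68, AC² = 52, BC² = 80.
Since BC² = 80 < 68 + 52 = 120, the triangle is acute, so the smallest enclosing circle is the circumcircle.
Circumcentre = (-25/7, -2/7), r² = 1105/49.
Centre = (-25/7, -2/7).

(-25/7, -2/7)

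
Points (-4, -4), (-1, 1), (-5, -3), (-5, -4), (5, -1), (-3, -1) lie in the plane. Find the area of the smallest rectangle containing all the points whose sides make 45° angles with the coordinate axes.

52

In coordinates u = x + y, v = x − y the rectangle is axis-aligned; the map (x,y)→(u,v) scales areas by 2.
u-values: -8, 0, -8, -9, 4, -4; range = 4 − (-9) = 13.
v-values: 0, -2, -2, -1, 6, -2; range = 6 − (-2) = 8.
Area = (13 × 8) / 2 = 52.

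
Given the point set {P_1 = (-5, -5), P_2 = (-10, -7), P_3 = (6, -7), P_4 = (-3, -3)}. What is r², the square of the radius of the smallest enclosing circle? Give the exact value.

64

A smallest enclosing disk is always determined by at most three of the input points on its boundary.
The farthest pair is P_2–P_3 with squared distance 256. The circle on this segment as diameter has centre (-2, -7) and r² = 256/4 = 64.
Check P_1: distance² to centre = 13 ≤ 64, so it lies inside.
All remaining points lie in this disk, and no smaller disk contains both endpoints, so this is the minimum enclosing circle.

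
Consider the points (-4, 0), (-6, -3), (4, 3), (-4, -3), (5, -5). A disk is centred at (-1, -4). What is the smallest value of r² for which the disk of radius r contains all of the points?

The required radius is the distance from (-1, -4) to the farthest point.
Squared distances: 25, 26, 74, 10, 37.
Maximum is 74, attained at (4, 3).

74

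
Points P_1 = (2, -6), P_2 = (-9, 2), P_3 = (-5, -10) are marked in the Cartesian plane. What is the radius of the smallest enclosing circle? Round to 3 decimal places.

Side lengths²: P_1P_2² = 185, P_1P_3² = 65, P_2P_3² = 160.
Since P_1P_2² = 185 < 160 + 65 = 225, the triangle is acute, so the smallest enclosing circle is the circumcircle.
Circumcentre = (-4.3, -3.1), r² = 48.1.
r = √(48.1) ≈ 6.935.

6.935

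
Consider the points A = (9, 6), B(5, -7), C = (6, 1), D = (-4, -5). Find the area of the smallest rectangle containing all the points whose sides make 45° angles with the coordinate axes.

In coordinates u = x + y, v = x − y the rectangle is axis-aligned; the map (x,y)→(u,v) scales areas by 2.
u-values: 15, -2, 7, -9; range = 15 − (-9) = 24.
v-values: 3, 12, 5, 1; range = 12 − 1 = 11.
Area = (24 × 11) / 2 = 132.

132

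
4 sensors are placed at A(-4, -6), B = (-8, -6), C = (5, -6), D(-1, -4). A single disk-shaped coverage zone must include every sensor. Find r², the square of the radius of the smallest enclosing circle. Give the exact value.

42.25

The minimum enclosing circle of a finite set is fixed by two of the points (as a diameter) or three (as a circumcircle).
The farthest pair is B–C with squared distance 169. The circle on this segment as diameter has centre (-1.5, -6) and r² = 169/4 = 42.25.
Check A: distance² to centre = 6.25 ≤ 42.25, so it lies inside.
All remaining points lie in this disk, and no smaller disk contains both endpoints, so this is the minimum enclosing circle.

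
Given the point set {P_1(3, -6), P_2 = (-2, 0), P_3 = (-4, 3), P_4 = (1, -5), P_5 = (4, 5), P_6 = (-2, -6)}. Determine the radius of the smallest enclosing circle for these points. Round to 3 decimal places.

The farthest pair is P_5–P_6 with squared distance 157. The circle on this segment as diameter has centre (1, -0.5) and r² = 157/4 = 39.25.
Check P_1: distance² to centre = 34.25 ≤ 39.25, so it lies inside.
All remaining points lie in this disk, and no smaller disk contains both endpoints, so this is the minimum enclosing circle.
r = √(39.25) ≈ 6.265.

6.265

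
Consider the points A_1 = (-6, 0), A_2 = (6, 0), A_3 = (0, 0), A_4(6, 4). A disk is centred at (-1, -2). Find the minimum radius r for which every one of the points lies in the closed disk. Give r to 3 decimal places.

The required radius is the distance from (-1, -2) to the farthest point.
Squared distances: 29, 53, 5, 85.
Maximum is 85, attained at A_4.
r = √85 ≈ 9.220.

9.220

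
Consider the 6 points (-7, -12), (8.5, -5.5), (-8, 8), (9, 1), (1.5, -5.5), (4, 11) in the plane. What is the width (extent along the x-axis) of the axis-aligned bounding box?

17

max x = 9, min x = -8, so width = 17.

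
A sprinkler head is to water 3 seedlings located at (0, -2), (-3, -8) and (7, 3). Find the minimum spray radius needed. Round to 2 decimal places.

7.43

Call the three points A, B, C in the order given.
Side lengths²: AB² = 45, AC² = 74, BC² = 221.
Since BC² = 221 ≥ 74 + 45 = 119, the angle opposite BC is not acute, so the smallest enclosing circle has BC as diameter.
Centre = midpoint of BC = (2, -2.5), r² = 221/4 = 55.25.
r = √(55.25) ≈ 7.43.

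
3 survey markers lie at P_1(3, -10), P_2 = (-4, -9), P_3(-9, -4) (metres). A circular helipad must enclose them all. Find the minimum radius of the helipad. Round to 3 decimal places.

6.708

Side lengths²: P_1P_2² = 50, P_1P_3² = 180, P_2P_3² = 50.
Since P_1P_3² = 180 ≥ 50 + 50 = 100, the angle opposite P_1P_3 is not acute, so the smallest enclosing circle has P_1P_3 as diameter.
Centre = midpoint of P_1P_3 = (-3, -7), r² = 180/4 = 45.
r = √45 ≈ 6.708.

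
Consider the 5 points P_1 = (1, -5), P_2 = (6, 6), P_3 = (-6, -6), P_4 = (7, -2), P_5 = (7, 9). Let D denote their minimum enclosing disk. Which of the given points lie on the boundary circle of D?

A smallest enclosing disk is always determined by at most three of the input points on its boundary.
The farthest pair is P_3–P_5 with squared distance 394. The circle on this segment as diameter has centre (0.5, 1.5) and r² = 394/4 = 98.5.
Check P_1: distance² to centre = 42.5 ≤ 98.5, so it lies inside.
All remaining points lie in this disk, and no smaller disk contains both endpoints, so this is the minimum enclosing circle.
The points at distance exactly r from the centre are P_3, P_5 — 2 points.

P_3, P_5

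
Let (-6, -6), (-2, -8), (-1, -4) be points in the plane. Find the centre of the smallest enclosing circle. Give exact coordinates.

Call the three points A, B, C in the order given.
Side lengths²: AB² = 20, AC² = 29, BC² = 17.
Since AC² = 29 < 20 + 17 = 37, the triangle is acute, so the smallest enclosing circle is the circumcircle.
Circumcentre = (-59/18, -50/9), r² = 2465/324.
Centre = (-59/18, -50/9).

(-59/18, -50/9)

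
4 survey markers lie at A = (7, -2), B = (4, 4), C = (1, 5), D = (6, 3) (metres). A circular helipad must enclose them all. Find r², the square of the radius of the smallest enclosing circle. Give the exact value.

The minimum enclosing circle of a finite set is fixed by two of the points (as a diameter) or three (as a circumcircle).
The farthest pair is A–C with squared distance 85. The circle on this segment as diameter has centre (4, 1.5) and r² = 85/4 = 21.25.
Check B: distance² to centre = 6.25 ≤ 21.25, so it lies inside.
All remaining points lie in this disk, and no smaller disk contains both endpoints, so this is the minimum enclosing circle.

21.25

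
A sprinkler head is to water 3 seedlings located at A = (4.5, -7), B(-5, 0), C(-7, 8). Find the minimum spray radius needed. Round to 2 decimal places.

Side lengths²: AB² = 139.25, AC² = 357.25, BC² = 68.
Since AC² = 357.25 ≥ 139.25 + 68 = 207.25, the angle opposite AC is not acute, so the smallest enclosing circle has AC as diameter.
Centre = midpoint of AC = (-1.25, 0.5), r² = 357.25/4 = 89.3125.
r = √(89.3125) ≈ 9.45.

9.45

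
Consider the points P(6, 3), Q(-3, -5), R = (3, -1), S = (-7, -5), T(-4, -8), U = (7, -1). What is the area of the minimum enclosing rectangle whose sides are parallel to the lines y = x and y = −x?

In coordinates u = x + y, v = x − y the rectangle is axis-aligned; the map (x,y)→(u,v) scales areas by 2.
u-values: 9, -8, 2, -12, -12, 6; range = 9 − (-12) = 21.
v-values: 3, 2, 4, -2, 4, 8; range = 8 − (-2) = 10.
Area = (21 × 10) / 2 = 105.

105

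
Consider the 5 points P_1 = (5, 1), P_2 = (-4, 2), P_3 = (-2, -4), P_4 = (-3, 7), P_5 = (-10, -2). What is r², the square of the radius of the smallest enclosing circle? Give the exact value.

A smallest enclosing disk is always determined by at most three of the input points on its boundary.
The farthest pair is P_1–P_5 with squared distance 234. The circle on this segment as diameter has centre (-2.5, -0.5) and r² = 234/4 = 58.5.
Check P_2: distance² to centre = 8.5 ≤ 58.5, so it lies inside.
All remaining points lie in this disk, and no smaller disk contains both endpoints, so this is the minimum enclosing circle.

58.5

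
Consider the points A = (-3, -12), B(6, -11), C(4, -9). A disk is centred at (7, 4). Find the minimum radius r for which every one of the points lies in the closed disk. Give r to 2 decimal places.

18.87

The required radius is the distance from (7, 4) to the farthest point.
Squared distances: 356, 226, 178.
Maximum is 356, attained at A.
r = √356 ≈ 18.87.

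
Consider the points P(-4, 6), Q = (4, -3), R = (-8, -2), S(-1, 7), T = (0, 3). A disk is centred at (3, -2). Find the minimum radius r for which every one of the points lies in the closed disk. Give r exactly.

11

The required radius is the distance from (3, -2) to the farthest point.
Squared distances: 113, 2, 121, 97, 34.
Maximum is 121, attained at R.
r = √121 = 11.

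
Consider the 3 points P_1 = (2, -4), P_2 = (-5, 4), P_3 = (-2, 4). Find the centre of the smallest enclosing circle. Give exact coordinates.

(-1.5, 0)

Side lengths²: P_1P_2² = 113, P_1P_3² = 80, P_2P_3² = 9.
Since P_1P_2² = 113 ≥ 80 + 9 = 89, the angle opposite P_1P_2 is not acute, so the smallest enclosing circle has P_1P_2 as diameter.
Centre = midpoint of P_1P_2 = (-1.5, 0), r² = 113/4 = 28.25.
Centre = (-1.5, 0).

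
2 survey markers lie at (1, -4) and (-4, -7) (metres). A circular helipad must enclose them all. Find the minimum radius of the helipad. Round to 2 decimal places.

2.92

The smallest circle enclosing two points has them as diameter endpoints.
Centre = midpoint = (-1.5, -5.5); r² = |(1, -4)−(-4, -7)|²/4 = 34/4 = 8.5.
r = √(8.5) ≈ 2.92.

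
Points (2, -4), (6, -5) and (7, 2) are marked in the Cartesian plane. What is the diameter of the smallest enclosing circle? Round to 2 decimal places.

7.85

Call the three points A, B, C in the order given.
Side lengths²: AB² = 17, AC² = 61, BC² = 50.
Since AC² = 61 < 50 + 17 = 67, the triangle is acute, so the smallest enclosing circle is the circumcircle.
Circumcentre = (279/58, -73/58), r² = 25925/1682.
Diameter = 2r = 2√(25925/1682) ≈ 7.85.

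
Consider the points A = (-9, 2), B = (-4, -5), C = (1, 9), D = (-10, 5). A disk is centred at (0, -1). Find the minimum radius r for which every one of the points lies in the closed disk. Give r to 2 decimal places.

The required radius is the distance from (0, -1) to the farthest point.
Squared distances: 90, 32, 101, 136.
Maximum is 136, attained at D.
r = √136 ≈ 11.66.

11.66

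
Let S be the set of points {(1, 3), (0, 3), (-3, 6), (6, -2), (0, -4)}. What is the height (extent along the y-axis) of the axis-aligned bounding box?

10

max y = 6, min y = -4, so height = 10.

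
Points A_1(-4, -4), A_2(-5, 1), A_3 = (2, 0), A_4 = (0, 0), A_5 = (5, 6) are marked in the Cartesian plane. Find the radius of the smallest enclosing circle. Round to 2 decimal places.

6.73

By Welzl's lemma the MEC is supported by two points (diametrically opposite) or three points (on a circumcircle).
The farthest pair is A_1–A_5 with squared distance 181. The circle on this segment as diameter has centre (0.5, 1) and r² = 181/4 = 45.25.
Check A_2: distance² to centre = 30.25 ≤ 45.25, so it lies inside.
All remaining points lie in this disk, and no smaller disk contains both endpoints, so this is the minimum enclosing circle.
r = √(45.25) ≈ 6.73.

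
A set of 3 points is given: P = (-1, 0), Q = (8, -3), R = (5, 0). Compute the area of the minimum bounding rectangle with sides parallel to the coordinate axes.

27

x ranges over [-1, 8], width 9.
y ranges over [-3, 0], height 3.
Area = 9 × 3 = 27.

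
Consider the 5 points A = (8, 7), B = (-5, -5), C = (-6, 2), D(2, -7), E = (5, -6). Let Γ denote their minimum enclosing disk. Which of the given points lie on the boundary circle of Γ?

A, B

By Welzl's lemma the MEC is supported by two points (diametrically opposite) or three points (on a circumcircle).
The farthest pair is A–B with squared distance 313. The circle on this segment as diameter has centre (1.5, 1) and r² = 313/4 = 78.25.
Check C: distance² to centre = 57.25 ≤ 78.25, so it lies inside.
All remaining points lie in this disk, and no smaller disk contains both endpoints, so this is the minimum enclosing circle.
The points at distance exactly r from the centre are A, B — 2 points.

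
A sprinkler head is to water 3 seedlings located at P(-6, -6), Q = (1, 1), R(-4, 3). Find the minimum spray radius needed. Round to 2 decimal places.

5.02

Side lengths²: PQ² = 98, PR² = 85, QR² = 29.
Since PQ² = 98 < 85 + 29 = 114, the triangle is acute, so the smallest enclosing circle is the circumcircle.
Circumcentre = (-43/14, -27/14), r² = 2465/98.
r = √(2465/98) ≈ 5.02.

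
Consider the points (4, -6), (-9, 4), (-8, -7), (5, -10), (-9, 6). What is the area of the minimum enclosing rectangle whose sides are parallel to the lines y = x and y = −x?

In coordinates u = x + y, v = x − y the rectangle is axis-aligned; the map (x,y)→(u,v) scales areas by 2.
u-values: -2, -5, -15, -5, -3; range = -2 − (-15) = 13.
v-values: 10, -13, -1, 15, -15; range = 15 − (-15) = 30.
Area = (13 × 30) / 2 = 195.

195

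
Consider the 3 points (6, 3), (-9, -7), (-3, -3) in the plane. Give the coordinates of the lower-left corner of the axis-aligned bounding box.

(-9, -7)

x-range [-9, 6], y-range [-7, 3].
The lower-left corner is (-9, -7).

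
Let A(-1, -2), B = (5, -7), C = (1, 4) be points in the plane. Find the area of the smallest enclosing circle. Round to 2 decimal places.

107.60

Side lengths²: AB² = 61, AC² = 40, BC² = 137.
Since BC² = 137 ≥ 61 + 40 = 101, the angle opposite BC is not acute, so the smallest enclosing circle has BC as diameter.
Centre = midpoint of BC = (3, -1.5), r² = 137/4 = 34.25.
Area = π·r² = π·34.25 ≈ 107.60.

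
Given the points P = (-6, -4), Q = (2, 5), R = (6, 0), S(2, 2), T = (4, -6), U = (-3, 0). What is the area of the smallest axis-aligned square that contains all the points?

144

The bounding box has width 12 and height 11.
An axis-aligned square enclosing the set must have side ≥ max(width, height).
So the minimum side is max(12, 11) = 12.
Area = 12² = 144.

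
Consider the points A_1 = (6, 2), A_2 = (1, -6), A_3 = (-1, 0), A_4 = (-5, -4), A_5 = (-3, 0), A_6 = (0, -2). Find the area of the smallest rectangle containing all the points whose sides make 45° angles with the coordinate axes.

In coordinates u = x + y, v = x − y the rectangle is axis-aligned; the map (x,y)→(u,v) scales areas by 2.
u-values: 8, -5, -1, -9, -3, -2; range = 8 − (-9) = 17.
v-values: 4, 7, -1, -1, -3, 2; range = 7 − (-3) = 10.
Area = (17 × 10) / 2 = 85.

85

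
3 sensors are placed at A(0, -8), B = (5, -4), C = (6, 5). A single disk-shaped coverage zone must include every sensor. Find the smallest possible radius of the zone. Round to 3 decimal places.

7.159

Side lengths²: AB² = 41, AC² = 205, BC² = 82.
Since AC² = 205 ≥ 82 + 41 = 123, the angle opposite AC is not acute, so the smallest enclosing circle has AC as diameter.
Centre = midpoint of AC = (3, -1.5), r² = 205/4 = 51.25.
r = √(51.25) ≈ 7.159.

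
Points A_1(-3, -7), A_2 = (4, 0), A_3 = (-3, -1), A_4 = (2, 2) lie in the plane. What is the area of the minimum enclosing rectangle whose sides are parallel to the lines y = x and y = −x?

In coordinates u = x + y, v = x − y the rectangle is axis-aligned; the map (x,y)→(u,v) scales areas by 2.
u-values: -10, 4, -4, 4; range = 4 − (-10) = 14.
v-values: 4, 4, -2, 0; range = 4 − (-2) = 6.
Area = (14 × 6) / 2 = 42.

42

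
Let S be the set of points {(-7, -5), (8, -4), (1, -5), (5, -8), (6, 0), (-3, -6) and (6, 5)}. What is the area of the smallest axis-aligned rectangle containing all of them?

x ranges over [-7, 8], width 15.
y ranges over [-8, 5], height 13.
Area = 15 × 13 = 195.

195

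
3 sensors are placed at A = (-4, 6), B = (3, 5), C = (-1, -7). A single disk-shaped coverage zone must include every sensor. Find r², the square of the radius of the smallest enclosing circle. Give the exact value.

Side lengths²: AB² = 50, AC² = 178, BC² = 160.
Since AC² = 178 < 160 + 50 = 210, the triangle is acute, so the smallest enclosing circle is the circumcircle.
Circumcentre = (-29/22, -5/22), r² = 11125/242.

11125/242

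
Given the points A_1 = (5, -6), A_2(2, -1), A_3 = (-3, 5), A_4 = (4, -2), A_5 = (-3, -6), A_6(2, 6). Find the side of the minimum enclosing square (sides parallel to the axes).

The bounding box has width 8 and height 12.
An axis-aligned square enclosing the set must have side ≥ max(width, height).
So the minimum side is max(8, 12) = 12.

12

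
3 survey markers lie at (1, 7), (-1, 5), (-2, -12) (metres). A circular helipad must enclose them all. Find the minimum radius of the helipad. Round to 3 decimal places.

9.618

Call the three points A, B, C in the order given.
Side lengths²: AB² = 8, AC² = 370, BC² = 290.
Since AC² = 370 ≥ 290 + 8 = 298, the angle opposite AC is not acute, so the smallest enclosing circle has AC as diameter.
Centre = midpoint of AC = (-0.5, -2.5), r² = 370/4 = 92.5.
r = √(92.5) ≈ 9.618.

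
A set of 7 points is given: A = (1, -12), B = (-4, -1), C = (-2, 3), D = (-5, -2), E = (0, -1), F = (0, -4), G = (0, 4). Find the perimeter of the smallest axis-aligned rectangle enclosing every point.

Width = max x − min x = 1 − (-5) = 6.
Height = max y − min y = 4 − (-12) = 16.
Perimeter = 2(6 + 16) = 44.

44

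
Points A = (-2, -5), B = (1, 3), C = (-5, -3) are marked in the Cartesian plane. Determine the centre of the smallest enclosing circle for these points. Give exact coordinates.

Side lengths²: AB² = 73, AC² = 13, BC² = 72.
Since AB² = 73 < 72 + 13 = 85, the triangle is acute, so the smallest enclosing circle is the circumcircle.
Circumcentre = (-1.3, -0.7), r² = 18.98.
Centre = (-1.3, -0.7).

(-1.3, -0.7)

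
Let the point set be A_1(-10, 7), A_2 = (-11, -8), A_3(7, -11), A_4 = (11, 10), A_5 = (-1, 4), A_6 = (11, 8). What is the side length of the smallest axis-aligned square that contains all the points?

22

The bounding box has width 22 and height 21.
An axis-aligned square enclosing the set must have side ≥ max(width, height).
So the minimum side is max(22, 21) = 22.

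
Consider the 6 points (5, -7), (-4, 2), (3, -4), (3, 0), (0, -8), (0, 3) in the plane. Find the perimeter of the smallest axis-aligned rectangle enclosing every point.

40

Width = max x − min x = 5 − (-4) = 9.
Height = max y − min y = 3 − (-8) = 11.
Perimeter = 2(9 + 11) = 40.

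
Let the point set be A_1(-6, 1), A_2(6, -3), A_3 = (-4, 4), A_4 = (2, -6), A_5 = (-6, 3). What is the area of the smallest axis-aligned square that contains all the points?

The bounding box has width 12 and height 10.
An axis-aligned square enclosing the set must have side ≥ max(width, height).
So the minimum side is max(12, 10) = 12.
Area = 12² = 144.

144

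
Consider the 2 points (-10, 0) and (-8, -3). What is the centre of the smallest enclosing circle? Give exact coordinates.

The smallest circle enclosing two points has them as diameter endpoints.
Centre = midpoint = (-9, -1.5); r² = |(-10, 0)−(-8, -3)|²/4 = 13/4 = 3.25.
Centre = (-9, -1.5).

(-9, -1.5)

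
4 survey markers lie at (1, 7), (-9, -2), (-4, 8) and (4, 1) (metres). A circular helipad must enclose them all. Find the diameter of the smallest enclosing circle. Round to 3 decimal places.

13.840

The minimum enclosing circle of a finite set is fixed by two of the points (as a diameter) or three (as a circumcircle).
The minimum enclosing circle is determined by three boundary points: (1, 7), (-9, -2), (4, 1).
Their circumcentre is (-169/58, 75/58) with r² = 80545/1682.
The farthest remaining point (-4, 8) is at distance² 77645/1682 ≤ 80545/1682.
Diameter = 2r = 2√(80545/1682) ≈ 13.840.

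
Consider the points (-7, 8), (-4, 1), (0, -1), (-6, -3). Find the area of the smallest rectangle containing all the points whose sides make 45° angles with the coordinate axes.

80

In coordinates u = x + y, v = x − y the rectangle is axis-aligned; the map (x,y)→(u,v) scales areas by 2.
u-values: 1, -3, -1, -9; range = 1 − (-9) = 10.
v-values: -15, -5, 1, -3; range = 1 − (-15) = 16.
Area = (10 × 16) / 2 = 80.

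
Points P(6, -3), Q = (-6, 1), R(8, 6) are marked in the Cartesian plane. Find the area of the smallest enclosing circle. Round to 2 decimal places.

Side lengths²: PQ² = 160, PR² = 85, QR² = 221.
Since QR² = 221 < 160 + 85 = 245, the triangle is acute, so the smallest enclosing circle is the circumcircle.
Circumcentre = (73/58, 161/58), r² = 93925/1682.
Area = π·r² = π·93925/1682 ≈ 175.43.

175.43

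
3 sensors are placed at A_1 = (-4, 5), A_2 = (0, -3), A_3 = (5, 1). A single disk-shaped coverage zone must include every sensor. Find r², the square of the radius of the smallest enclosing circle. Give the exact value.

Side lengths²: A_1A_2² = 80, A_1A_3² = 97, A_2A_3² = 41.
Since A_1A_3² = 97 < 80 + 41 = 121, the triangle is acute, so the smallest enclosing circle is the circumcircle.
Circumcentre = (1/14, 57/28), r² = 19885/784.

19885/784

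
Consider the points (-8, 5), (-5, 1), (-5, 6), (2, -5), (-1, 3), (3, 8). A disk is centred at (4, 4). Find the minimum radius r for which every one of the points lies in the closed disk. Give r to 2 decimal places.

12.04

The required radius is the distance from (4, 4) to the farthest point.
Squared distances: 145, 90, 85, 85, 26, 17.
Maximum is 145, attained at (-8, 5).
r = √145 ≈ 12.04.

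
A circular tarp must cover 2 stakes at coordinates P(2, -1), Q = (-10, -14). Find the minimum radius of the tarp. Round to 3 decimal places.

The smallest circle enclosing two points has them as diameter endpoints.
Centre = midpoint = (-4, -7.5); r² = |PQ|²/4 = 313/4 = 78.25.
r = √(78.25) ≈ 8.846.

8.846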